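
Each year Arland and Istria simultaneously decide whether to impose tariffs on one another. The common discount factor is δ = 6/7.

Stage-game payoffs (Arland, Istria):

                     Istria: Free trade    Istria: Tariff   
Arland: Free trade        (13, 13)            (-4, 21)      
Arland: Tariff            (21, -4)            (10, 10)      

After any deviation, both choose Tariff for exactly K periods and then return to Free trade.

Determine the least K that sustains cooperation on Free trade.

Need Σ_{k=1}^{K} δ^k ≥ (21−13)/(13−10) = 2.6667 at δ = 6/7.
At K = 3 the sum is 2.2216 < 2.6667; at K = 4 it is 2.7613 ≥ 2.6667.
So the minimum punishment length is K = 4.

4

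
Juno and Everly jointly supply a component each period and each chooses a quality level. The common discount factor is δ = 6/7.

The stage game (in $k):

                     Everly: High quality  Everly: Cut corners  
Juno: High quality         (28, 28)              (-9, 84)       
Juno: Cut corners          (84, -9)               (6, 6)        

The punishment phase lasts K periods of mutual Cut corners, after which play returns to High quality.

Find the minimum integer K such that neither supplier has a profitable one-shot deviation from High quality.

4

No profitable deviation requires (28−6)(δ+…+δ^K) ≥ 84−28, i.e. δ+…+δ^K ≥ 28/11 ≈ 2.5455.
With δ = 6/7, the partial sums are K=1: 0.8571, K=2: 1.5918, K=3: 2.2216, K=4: 2.7613.
K = 4 is the first length at which the sum reaches 2.5455.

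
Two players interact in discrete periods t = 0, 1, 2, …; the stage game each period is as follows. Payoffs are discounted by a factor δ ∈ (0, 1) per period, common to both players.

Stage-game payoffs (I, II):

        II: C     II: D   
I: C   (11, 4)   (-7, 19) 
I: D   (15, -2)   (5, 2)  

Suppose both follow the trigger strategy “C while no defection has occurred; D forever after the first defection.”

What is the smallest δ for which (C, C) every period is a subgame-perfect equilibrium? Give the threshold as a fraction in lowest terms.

I's threshold: (15−11)/(15−5) = 2/5.
II's threshold: (19−4)/(19−2) = 15/17.
2/5 < 15/17, so II binds and δ* = 15/17.

15/17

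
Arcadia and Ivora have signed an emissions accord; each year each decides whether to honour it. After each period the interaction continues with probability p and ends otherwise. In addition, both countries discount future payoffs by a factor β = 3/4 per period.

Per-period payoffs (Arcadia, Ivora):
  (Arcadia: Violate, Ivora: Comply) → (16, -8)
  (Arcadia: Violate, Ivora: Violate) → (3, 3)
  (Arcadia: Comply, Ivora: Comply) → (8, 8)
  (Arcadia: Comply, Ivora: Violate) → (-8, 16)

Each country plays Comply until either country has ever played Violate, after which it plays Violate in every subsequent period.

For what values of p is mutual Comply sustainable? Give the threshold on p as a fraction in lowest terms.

Expected continuation weight on next period's payoff is β·p = 3/4·p, which plays the role of the discount factor.
Cooperation requires 3/4·p ≥ (16−8)/(16−3) = 8/13, hence p ≥ 32/39.

32/39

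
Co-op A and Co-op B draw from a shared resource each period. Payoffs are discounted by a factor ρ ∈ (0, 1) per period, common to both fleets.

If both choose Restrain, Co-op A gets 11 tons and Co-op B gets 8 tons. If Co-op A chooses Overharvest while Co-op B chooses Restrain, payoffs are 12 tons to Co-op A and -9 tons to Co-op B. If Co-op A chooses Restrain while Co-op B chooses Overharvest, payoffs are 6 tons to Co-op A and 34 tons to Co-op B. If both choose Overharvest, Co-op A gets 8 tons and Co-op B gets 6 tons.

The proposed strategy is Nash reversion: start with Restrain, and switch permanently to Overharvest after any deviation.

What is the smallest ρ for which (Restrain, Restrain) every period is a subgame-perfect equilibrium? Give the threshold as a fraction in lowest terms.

For Co-op A: deviation gain 12−11 = 1, per-period punishment loss 11−8 = 3. IC gives ρ ≥ 1/4.
For Co-op B: gain 26, loss 2 per period, so ρ ≥ 26/28 = 13/14.
The tighter constraint is Co-op B's, so cooperation needs ρ ≥ 13/14.

13/14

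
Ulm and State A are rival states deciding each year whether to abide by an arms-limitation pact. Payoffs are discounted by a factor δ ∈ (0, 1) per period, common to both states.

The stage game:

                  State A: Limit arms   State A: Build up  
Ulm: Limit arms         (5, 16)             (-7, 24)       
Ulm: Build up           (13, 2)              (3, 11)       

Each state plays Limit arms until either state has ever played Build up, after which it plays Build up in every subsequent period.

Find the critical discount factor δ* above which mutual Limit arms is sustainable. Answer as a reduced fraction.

Ulm: cooperation gives 5 each period; deviation gives 13 once then 3 forever.
  5/(1−δ) ≥ 13 + 3δ/(1−δ) ⇒ δ ≥ 8/10 = 4/5.
State A: cooperation gives 16 each period; deviation gives 24 once then 11 forever.
  δ ≥ 8/13.
Both must hold, so the binding constraint is Ulm's: δ ≥ 4/5.

4/5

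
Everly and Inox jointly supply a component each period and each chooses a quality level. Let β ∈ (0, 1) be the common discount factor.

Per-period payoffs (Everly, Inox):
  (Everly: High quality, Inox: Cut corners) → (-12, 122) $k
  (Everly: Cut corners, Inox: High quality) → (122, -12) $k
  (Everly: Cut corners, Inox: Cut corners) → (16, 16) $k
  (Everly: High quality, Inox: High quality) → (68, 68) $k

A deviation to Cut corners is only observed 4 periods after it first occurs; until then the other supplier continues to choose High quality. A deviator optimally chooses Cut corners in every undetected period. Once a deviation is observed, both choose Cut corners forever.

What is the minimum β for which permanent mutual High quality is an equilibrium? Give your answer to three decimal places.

Deviating for the 4 undetected periods gains 122−68 = 54 per period over cooperation, then loses 68−16 = 52 per period forever once punishment starts.
Gain: 54(1 + β + … + β^3); loss: 52·β^4/(1−β).
No profitable deviation ⇔ 54(1−β^4) ≤ 52·β^4, i.e. β^4 ≥ 54/(54+52) = 27/53.
Hence β ≥ (27/53)^(1/4) ≈ 0.845.

0.845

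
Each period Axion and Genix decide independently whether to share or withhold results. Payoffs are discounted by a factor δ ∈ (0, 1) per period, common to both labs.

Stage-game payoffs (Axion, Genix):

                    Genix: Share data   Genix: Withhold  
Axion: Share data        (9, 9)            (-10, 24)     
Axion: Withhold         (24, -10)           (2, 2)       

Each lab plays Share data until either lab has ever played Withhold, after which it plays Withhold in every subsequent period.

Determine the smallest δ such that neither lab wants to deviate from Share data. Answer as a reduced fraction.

9/(1−δ) ≥ 24 + 2δ/(1−δ)
9 ≥ 24 − 22δ
δ ≥ 15/22.

15/22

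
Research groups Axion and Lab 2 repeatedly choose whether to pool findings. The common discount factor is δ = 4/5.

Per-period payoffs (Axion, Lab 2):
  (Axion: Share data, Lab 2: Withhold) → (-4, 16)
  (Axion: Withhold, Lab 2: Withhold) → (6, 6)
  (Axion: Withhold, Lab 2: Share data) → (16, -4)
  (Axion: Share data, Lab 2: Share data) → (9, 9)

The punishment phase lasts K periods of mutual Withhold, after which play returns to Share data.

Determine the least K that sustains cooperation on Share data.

IC: δ(1−δ^K)/(1−δ) ≥ (16−9)/(9−6) = 7/3.
With δ = 4/5: need 1 − δ^K ≥ 7/3·(1−4/5)/(4/5), i.e. δ^K ≤ 0.4167.
Since (4/5)^3 = 0.5120 and (4/5)^4 = 0.4096, the smallest such K is 4.

4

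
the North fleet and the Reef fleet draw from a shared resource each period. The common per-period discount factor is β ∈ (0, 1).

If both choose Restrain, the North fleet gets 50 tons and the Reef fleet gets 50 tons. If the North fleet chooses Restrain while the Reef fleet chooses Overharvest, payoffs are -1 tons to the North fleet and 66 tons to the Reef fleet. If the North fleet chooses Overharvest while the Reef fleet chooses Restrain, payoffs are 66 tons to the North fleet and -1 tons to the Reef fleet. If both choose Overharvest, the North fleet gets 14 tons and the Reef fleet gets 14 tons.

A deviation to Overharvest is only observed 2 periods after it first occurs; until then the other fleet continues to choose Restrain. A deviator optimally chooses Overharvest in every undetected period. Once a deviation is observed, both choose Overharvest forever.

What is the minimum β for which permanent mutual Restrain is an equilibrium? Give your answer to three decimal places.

0.555

Deviating for the 2 undetected periods gains 66−50 = 16 per period over cooperation, then loses 50−14 = 36 per period forever once punishment starts.
Gain: 16(1 + β + … + β^1); loss: 36·β^2/(1−β).
No profitable deviation ⇔ 16(1−β^2) ≤ 36·β^2, i.e. β^2 ≥ 16/(16+36) = 4/13.
Hence β ≥ (4/13)^(1/2) ≈ 0.555.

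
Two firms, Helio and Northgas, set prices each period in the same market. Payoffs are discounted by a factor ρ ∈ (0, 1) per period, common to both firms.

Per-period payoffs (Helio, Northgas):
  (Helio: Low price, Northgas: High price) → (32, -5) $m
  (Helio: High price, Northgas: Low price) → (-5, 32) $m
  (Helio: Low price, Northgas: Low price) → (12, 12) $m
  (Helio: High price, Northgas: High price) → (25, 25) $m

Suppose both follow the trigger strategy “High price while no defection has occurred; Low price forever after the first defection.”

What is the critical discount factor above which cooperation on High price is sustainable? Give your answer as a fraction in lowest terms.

One-period gain from deviating is 32 − 25 = 7. The loss is 25 − 12 = 13 in every subsequent period, with present value 13·ρ/(1−ρ).
Deviation is unprofitable when 13·ρ/(1−ρ) ≥ 7, i.e. ρ/(1−ρ) ≥ 7/13.
Equivalently ρ ≥ 7/(7+13) = 7/20.

7/20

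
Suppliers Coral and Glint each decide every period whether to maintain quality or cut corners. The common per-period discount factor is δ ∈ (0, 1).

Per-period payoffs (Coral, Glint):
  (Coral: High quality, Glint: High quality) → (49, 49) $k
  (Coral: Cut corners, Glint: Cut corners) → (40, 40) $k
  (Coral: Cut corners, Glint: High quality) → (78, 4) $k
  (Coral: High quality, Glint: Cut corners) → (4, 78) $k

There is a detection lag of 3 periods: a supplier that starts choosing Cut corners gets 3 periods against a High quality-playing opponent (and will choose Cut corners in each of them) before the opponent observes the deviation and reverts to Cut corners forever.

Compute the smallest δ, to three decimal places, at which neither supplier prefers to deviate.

0.914

Deviating for the 3 undetected periods gains 78−49 = 29 per period over cooperation, then loses 49−40 = 9 per period forever once punishment starts.
Gain: 29(1 + δ + … + δ^2); loss: 9·δ^3/(1−δ).
No profitable deviation ⇔ 29(1−δ^3) ≤ 9·δ^3, i.e. δ^3 ≥ 29/(29+9) = 29/38.
Hence δ ≥ (29/38)^(1/3) ≈ 0.914.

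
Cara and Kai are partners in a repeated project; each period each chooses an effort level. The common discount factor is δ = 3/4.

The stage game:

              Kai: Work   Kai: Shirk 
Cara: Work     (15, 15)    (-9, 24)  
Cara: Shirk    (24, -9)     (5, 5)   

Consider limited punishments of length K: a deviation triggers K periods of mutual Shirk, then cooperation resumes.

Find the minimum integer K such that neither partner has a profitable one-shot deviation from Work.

2

IC: δ(1−δ^K)/(1−δ) ≥ (24−15)/(15−5) = 9/10.
With δ = 3/4: need 1 − δ^K ≥ 9/10·(1−3/4)/(3/4), i.e. δ^K ≤ 0.7000.
Since (3/4)^1 = 0.7500 and (3/4)^2 = 0.5625, the smallest such K is 2.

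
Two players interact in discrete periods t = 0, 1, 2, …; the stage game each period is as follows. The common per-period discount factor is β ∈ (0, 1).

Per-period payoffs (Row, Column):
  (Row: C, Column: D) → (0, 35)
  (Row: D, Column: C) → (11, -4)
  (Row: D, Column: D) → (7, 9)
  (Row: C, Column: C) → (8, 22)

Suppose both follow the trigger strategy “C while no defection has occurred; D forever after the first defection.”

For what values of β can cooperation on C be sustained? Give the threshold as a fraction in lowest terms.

3/4

Row: cooperation gives 8 each period; deviation gives 11 once then 7 forever.
  8/(1−β) ≥ 11 + 7β/(1−β) ⇒ β ≥ 3/4.
Column: cooperation gives 22 each period; deviation gives 35 once then 9 forever.
  β ≥ 13/26 = 1/2.
Both must hold, so the binding constraint is Row's: β ≥ 3/4.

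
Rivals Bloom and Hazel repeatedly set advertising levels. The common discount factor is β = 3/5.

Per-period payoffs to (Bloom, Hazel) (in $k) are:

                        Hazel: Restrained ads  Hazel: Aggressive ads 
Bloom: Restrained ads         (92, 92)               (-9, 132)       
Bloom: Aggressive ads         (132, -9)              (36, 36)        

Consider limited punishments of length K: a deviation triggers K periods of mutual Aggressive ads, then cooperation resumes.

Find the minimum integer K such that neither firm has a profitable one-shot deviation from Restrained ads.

2

No profitable deviation requires (92−36)(β+…+β^K) ≥ 132−92, i.e. β+…+β^K ≥ 5/7 ≈ 0.7143.
With β = 3/5, the partial sums are K=1: 0.6000, K=2: 0.9600.
K = 2 is the first length at which the sum reaches 0.7143.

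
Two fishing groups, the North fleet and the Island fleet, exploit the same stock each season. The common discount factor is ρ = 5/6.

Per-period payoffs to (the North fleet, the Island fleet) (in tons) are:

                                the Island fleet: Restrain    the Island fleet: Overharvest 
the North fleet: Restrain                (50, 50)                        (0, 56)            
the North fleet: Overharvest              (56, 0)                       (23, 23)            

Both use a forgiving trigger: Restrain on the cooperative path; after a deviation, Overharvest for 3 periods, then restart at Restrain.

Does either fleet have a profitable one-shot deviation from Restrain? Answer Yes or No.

A one-shot deviation gives 56 now, then 23 for 3 periods, then back to 50.
Gain from deviating: (56−50) today; loss: (50−23) in each of the next 3 periods.
No-deviation condition: (50−23)(ρ+…+ρ^3) ≥ 56−50, i.e. ρ+…+ρ^3 ≥ 2/9.
At ρ = 5/6: ρ+…+ρ^3 = 2.1065 ≥ 0.2222.
So cooperation is sustainable.

No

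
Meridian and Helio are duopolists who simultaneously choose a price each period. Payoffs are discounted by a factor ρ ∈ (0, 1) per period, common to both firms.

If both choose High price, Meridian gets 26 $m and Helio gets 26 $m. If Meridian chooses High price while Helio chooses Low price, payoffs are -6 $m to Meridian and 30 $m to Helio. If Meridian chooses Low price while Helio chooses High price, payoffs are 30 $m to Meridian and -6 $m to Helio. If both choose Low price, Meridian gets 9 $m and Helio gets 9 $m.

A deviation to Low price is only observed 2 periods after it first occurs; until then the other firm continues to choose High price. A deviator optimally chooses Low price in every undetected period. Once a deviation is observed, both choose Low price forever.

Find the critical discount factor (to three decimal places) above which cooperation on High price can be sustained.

0.436

The best deviation is to choose Low price for all 2 undetected periods, earning 30 each, then 9 forever once detected.
Deviation value: 30(1−ρ^2)/(1−ρ) + 9ρ^2/(1−ρ); cooperation value: 26/(1−ρ).
IC: 26 ≥ 30(1−ρ^2) + 9ρ^2 = 30 − 21ρ^2.
So ρ^2 ≥ 4/21, giving ρ ≥ (4/21)^(1/2) ≈ 0.436.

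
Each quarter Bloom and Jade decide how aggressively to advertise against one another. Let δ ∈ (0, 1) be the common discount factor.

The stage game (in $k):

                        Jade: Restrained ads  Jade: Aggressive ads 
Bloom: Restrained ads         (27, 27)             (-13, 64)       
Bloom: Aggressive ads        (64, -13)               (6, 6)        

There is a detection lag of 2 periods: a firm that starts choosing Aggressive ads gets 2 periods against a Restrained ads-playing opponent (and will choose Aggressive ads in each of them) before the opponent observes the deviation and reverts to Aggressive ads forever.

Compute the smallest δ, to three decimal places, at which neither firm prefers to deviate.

Deviating for the 2 undetected periods gains 64−27 = 37 per period over cooperation, then loses 27−6 = 21 per period forever once punishment starts.
Gain: 37(1 + δ + … + δ^1); loss: 21·δ^2/(1−δ).
No profitable deviation ⇔ 37(1−δ^2) ≤ 21·δ^2, i.e. δ^2 ≥ 37/(37+21) = 37/58.
Hence δ ≥ (37/58)^(1/2) ≈ 0.799.

0.799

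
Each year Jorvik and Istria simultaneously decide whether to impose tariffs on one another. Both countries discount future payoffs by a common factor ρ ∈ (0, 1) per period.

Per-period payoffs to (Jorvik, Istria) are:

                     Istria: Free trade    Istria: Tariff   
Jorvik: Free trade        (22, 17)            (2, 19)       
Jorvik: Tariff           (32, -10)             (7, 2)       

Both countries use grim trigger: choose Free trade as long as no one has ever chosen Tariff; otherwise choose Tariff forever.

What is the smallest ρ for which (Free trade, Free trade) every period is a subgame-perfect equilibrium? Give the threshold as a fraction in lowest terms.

2/5

Jorvik: cooperation gives 22 each period; deviation gives 32 once then 7 forever.
  22/(1−ρ) ≥ 32 + 7ρ/(1−ρ) ⇒ ρ ≥ 10/25 = 2/5.
Istria: cooperation gives 17 each period; deviation gives 19 once then 2 forever.
  ρ ≥ 2/17.
Both must hold, so the binding constraint is Jorvik's: ρ ≥ 2/5.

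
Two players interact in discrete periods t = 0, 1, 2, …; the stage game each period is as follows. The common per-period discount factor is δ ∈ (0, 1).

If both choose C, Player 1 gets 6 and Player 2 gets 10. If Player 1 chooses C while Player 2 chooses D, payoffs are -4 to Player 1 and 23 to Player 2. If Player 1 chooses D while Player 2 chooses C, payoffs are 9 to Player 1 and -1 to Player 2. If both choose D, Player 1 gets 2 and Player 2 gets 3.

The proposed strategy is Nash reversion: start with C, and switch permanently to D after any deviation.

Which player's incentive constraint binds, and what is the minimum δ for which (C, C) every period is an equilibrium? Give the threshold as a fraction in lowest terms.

Player 1's threshold: (9−6)/(9−2) = 3/7.
Player 2's threshold: (23−10)/(23−3) = 13/20.
3/7 < 13/20, so Player 2 binds and δ* = 13/20.

Player 2; δ ≥ 13/20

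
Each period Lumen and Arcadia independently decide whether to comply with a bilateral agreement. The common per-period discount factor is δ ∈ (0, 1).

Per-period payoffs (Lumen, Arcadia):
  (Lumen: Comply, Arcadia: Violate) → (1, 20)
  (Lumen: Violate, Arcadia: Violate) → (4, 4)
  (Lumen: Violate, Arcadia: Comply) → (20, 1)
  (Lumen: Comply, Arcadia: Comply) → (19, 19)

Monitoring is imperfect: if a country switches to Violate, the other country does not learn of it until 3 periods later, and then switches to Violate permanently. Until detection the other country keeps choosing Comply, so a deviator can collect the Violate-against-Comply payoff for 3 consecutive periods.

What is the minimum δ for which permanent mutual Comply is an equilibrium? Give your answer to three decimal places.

0.397

The best deviation is to choose Violate for all 3 undetected periods, earning 20 each, then 4 forever once detected.
Deviation value: 20(1−δ^3)/(1−δ) + 4δ^3/(1−δ); cooperation value: 19/(1−δ).
IC: 19 ≥ 20(1−δ^3) + 4δ^3 = 20 − 16δ^3.
So δ^3 ≥ 1/16, giving δ ≥ (1/16)^(1/3) ≈ 0.397.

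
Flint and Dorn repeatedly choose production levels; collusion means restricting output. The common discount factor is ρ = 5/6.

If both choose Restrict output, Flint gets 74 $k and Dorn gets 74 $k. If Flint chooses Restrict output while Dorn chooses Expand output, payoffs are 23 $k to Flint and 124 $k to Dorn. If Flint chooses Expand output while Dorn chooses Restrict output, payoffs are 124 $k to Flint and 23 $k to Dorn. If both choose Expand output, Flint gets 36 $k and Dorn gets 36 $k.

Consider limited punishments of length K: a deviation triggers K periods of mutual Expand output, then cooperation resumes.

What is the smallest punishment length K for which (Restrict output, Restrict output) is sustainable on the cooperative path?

IC: ρ(1−ρ^K)/(1−ρ) ≥ (124−74)/(74−36) = 25/19.
With ρ = 5/6: need 1 − ρ^K ≥ 25/19·(1−5/6)/(5/6), i.e. ρ^K ≤ 0.7368.
Since (5/6)^1 = 0.8333 and (5/6)^2 = 0.6944, the smallest such K is 2.

2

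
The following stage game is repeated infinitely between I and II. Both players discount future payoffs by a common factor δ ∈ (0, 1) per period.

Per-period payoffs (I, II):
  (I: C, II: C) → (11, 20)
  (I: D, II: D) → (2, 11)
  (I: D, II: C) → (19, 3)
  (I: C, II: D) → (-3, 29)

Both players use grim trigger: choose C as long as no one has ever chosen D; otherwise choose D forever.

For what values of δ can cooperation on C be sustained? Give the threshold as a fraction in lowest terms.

I's threshold: (19−11)/(19−2) = 8/17.
II's threshold: (29−20)/(29−11) = 1/2.
8/17 < 1/2, so II binds and δ* = 1/2.

1/2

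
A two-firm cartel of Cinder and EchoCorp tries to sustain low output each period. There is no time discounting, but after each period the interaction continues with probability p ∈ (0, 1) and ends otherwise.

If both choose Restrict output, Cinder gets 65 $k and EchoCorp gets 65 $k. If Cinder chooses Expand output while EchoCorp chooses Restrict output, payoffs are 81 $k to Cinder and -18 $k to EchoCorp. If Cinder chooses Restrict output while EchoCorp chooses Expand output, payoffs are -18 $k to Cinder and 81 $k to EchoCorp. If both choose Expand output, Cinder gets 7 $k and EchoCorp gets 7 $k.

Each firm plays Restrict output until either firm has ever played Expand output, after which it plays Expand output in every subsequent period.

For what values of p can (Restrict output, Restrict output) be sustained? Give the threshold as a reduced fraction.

Expected cooperation value is 65 + p·65 + p²·65 + … = 65/(1−p); deviation gives 81 + p·7/(1−p).
65 ≥ 81(1−p) + 7p ⇒ 74p ≥ 16 ⇒ p ≥ 16/74 = 8/37.

8/37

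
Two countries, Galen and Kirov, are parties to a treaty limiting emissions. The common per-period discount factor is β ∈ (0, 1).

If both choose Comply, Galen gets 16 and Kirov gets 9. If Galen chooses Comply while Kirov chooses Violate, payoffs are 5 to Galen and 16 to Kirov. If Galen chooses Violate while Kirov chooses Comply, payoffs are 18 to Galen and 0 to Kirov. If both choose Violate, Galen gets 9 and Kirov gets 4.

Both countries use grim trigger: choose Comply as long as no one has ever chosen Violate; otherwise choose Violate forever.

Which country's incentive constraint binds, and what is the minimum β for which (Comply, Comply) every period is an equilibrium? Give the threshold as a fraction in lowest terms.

Kirov; β ≥ 7/12

Galen: cooperation gives 16 each period; deviation gives 18 once then 9 forever.
  16/(1−β) ≥ 18 + 9β/(1−β) ⇒ β ≥ 2/9.
Kirov: cooperation gives 9 each period; deviation gives 16 once then 4 forever.
  β ≥ 7/12.
Both must hold, so the binding constraint is Kirov's: β ≥ 7/12.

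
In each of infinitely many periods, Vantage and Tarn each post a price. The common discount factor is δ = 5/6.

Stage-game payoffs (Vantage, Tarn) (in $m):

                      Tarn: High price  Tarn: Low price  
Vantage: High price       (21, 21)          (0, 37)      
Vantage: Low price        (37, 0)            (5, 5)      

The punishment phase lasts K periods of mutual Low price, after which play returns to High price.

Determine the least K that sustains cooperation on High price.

No profitable deviation requires (21−5)(δ+…+δ^K) ≥ 37−21, i.e. δ+…+δ^K ≥ 1 ≈ 1.0000.
With δ = 5/6, the partial sums are K=1: 0.8333, K=2: 1.5278.
K = 2 is the first length at which the sum reaches 1.0000.

2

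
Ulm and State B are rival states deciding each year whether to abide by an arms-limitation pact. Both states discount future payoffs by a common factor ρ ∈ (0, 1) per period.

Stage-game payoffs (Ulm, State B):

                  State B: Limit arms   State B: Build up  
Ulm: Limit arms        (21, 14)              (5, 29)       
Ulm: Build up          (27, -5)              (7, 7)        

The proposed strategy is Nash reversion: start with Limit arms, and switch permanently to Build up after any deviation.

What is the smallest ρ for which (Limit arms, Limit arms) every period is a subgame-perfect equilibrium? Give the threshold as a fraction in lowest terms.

For Ulm: deviation gain 27−21 = 6, per-period punishment loss 21−7 = 14. IC gives ρ ≥ 6/20 = 3/10.
For State B: gain 15, loss 7 per period, so ρ ≥ 15/22.
The tighter constraint is State B's, so cooperation needs ρ ≥ 15/22.

15/22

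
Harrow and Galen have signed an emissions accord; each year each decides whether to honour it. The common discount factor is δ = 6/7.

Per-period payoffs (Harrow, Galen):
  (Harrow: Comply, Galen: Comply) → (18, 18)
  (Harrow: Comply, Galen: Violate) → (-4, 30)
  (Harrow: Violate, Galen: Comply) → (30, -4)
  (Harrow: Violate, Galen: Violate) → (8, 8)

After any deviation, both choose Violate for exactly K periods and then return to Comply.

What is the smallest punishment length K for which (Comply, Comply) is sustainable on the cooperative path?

IC: δ(1−δ^K)/(1−δ) ≥ (30−18)/(18−8) = 6/5.
With δ = 6/7: need 1 − δ^K ≥ 6/5·(1−6/7)/(6/7), i.e. δ^K ≤ 0.8000.
Since (6/7)^1 = 0.8571 and (6/7)^2 = 0.7347, the smallest such K is 2.

2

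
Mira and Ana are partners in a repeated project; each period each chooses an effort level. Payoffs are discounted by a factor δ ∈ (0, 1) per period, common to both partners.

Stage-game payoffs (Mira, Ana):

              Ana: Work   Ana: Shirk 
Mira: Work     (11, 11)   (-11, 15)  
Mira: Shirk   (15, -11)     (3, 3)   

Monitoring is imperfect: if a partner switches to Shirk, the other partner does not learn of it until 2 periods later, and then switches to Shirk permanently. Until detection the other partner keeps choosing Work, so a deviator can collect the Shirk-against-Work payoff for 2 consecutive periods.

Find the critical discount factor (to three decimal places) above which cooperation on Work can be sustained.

Deviating for the 2 undetected periods gains 15−11 = 4 per period over cooperation, then loses 11−3 = 8 per period forever once punishment starts.
Gain: 4(1 + δ + … + δ^1); loss: 8·δ^2/(1−δ).
No profitable deviation ⇔ 4(1−δ^2) ≤ 8·δ^2, i.e. δ^2 ≥ 4/(4+8) = 1/3.
Hence δ ≥ (1/3)^(1/2) ≈ 0.577.

0.577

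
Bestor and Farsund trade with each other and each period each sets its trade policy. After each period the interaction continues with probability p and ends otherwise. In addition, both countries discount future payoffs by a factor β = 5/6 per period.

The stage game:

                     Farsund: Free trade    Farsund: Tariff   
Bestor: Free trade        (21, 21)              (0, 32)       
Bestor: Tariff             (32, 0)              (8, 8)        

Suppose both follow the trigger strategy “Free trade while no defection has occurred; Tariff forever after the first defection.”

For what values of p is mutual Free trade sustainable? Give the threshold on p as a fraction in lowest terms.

11/20

With continuation probability p and discount β, the effective per-period discount factor is βp.
Grim-trigger IC: βp ≥ (32−21)/(32−8) = 11/24.
So p ≥ (11/24)/(5/6) = 11/20.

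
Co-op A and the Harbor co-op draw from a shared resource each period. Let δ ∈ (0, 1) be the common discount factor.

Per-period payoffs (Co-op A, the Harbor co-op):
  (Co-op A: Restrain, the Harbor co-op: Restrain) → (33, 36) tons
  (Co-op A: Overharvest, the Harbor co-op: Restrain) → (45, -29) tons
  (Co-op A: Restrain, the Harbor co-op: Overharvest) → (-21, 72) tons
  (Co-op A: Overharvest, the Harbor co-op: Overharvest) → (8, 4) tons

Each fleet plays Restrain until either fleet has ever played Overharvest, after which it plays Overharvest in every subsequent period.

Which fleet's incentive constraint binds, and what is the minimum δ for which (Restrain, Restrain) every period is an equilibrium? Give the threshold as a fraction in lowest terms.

Co-op A: cooperation gives 33 each period; deviation gives 45 once then 8 forever.
  33/(1−δ) ≥ 45 + 8δ/(1−δ) ⇒ δ ≥ 12/37.
the Harbor co-op: cooperation gives 36 each period; deviation gives 72 once then 4 forever.
  δ ≥ 36/68 = 9/17.
Both must hold, so the binding constraint is the Harbor co-op's: δ ≥ 9/17.

the Harbor co-op; δ ≥ 9/17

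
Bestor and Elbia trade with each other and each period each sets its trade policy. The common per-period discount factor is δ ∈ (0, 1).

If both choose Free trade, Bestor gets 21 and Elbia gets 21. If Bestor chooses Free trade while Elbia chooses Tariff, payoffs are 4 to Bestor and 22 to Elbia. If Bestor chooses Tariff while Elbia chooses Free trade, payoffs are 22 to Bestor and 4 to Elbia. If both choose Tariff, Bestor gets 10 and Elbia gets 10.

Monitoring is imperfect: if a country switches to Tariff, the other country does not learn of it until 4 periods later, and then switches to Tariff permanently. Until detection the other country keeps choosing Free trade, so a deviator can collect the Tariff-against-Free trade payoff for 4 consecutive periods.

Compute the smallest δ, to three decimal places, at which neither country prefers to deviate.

0.537

Deviating for the 4 undetected periods gains 22−21 = 1 per period over cooperation, then loses 21−10 = 11 per period forever once punishment starts.
Gain: 1(1 + δ + … + δ^3); loss: 11·δ^4/(1−δ).
No profitable deviation ⇔ 1(1−δ^4) ≤ 11·δ^4, i.e. δ^4 ≥ 1/(1+11) = 1/12.
Hence δ ≥ (1/12)^(1/4) ≈ 0.537.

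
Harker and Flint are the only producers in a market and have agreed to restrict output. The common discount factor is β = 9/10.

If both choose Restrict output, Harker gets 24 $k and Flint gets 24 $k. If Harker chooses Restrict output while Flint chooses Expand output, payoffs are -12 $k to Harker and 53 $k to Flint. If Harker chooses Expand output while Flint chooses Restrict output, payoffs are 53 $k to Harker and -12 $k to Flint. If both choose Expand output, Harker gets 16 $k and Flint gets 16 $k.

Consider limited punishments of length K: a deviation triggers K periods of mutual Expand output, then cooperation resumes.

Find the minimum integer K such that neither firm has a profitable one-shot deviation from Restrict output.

5

No profitable deviation requires (24−16)(β+…+β^K) ≥ 53−24, i.e. β+…+β^K ≥ 29/8 ≈ 3.6250.
With β = 9/10, the partial sums are K=1: 0.9000, K=2: 1.7100, K=3: 2.4390, K=4: 3.0951, K=5: 3.6856.
K = 5 is the first length at which the sum reaches 3.6250.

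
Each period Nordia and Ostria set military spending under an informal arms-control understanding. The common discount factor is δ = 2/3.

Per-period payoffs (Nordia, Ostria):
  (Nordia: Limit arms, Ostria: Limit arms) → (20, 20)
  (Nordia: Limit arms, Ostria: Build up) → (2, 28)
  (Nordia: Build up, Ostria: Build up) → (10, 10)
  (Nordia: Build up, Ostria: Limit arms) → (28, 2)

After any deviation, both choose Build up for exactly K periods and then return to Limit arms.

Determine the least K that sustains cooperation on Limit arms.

2

No profitable deviation requires (20−10)(δ+…+δ^K) ≥ 28−20, i.e. δ+…+δ^K ≥ 4/5 ≈ 0.8000.
With δ = 2/3, the partial sums are K=1: 0.6667, K=2: 1.1111.
K = 2 is the first length at which the sum reaches 0.8000.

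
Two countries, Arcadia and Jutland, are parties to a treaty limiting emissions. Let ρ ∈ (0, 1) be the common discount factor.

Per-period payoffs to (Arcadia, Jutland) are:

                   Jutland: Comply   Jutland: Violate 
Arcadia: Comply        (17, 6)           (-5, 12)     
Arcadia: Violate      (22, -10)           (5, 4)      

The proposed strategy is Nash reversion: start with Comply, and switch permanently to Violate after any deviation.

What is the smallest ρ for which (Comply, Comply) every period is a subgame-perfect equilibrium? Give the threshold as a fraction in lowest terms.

3/4

Arcadia's threshold: (22−17)/(22−5) = 5/17.
Jutland's threshold: (12−6)/(12−4) = 3/4.
5/17 < 3/4, so Jutland binds and ρ* = 3/4.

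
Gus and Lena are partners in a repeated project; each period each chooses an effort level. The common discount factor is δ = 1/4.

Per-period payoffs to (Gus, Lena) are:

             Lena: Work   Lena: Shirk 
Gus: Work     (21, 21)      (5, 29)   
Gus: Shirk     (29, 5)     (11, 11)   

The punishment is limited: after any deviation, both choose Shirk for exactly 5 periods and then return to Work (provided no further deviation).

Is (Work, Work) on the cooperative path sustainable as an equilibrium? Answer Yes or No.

A one-shot deviation gives 29 now, then 11 for 5 periods, then back to 21.
Gain from deviating: (29−21) today; loss: (21−11) in each of the next 5 periods.
No-deviation condition: (21−11)(δ+…+δ^5) ≥ 29−21, i.e. δ+…+δ^5 ≥ 4/5.
At δ = 1/4: δ+…+δ^5 = 0.3330 < 0.8000.
So cooperation is not sustainable.

No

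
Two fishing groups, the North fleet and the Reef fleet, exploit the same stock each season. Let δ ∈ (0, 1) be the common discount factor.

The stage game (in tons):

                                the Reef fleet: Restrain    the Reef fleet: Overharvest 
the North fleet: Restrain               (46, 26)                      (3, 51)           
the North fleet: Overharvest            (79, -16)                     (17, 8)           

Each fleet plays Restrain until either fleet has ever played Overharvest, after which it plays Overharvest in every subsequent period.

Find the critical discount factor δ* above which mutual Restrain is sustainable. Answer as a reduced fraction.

the North fleet's threshold: (79−46)/(79−17) = 33/62.
the Reef fleet's threshold: (51−26)/(51−8) = 25/43.
33/62 < 25/43, so the Reef fleet binds and δ* = 25/43.

25/43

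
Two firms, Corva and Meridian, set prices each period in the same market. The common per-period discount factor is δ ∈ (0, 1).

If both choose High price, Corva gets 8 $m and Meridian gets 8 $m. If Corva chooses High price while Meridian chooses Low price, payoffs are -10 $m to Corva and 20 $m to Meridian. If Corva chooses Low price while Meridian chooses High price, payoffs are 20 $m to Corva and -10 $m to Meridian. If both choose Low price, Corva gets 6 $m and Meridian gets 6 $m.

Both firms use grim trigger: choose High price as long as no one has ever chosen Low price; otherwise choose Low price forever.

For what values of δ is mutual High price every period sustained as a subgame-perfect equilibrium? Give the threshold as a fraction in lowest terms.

Under grim trigger the critical discount factor is (T−C)/(T−P) with T = 20, C = 8, P = 6.
δ* = (20−8)/(20−6) = 12/14 = 6/7.

6/7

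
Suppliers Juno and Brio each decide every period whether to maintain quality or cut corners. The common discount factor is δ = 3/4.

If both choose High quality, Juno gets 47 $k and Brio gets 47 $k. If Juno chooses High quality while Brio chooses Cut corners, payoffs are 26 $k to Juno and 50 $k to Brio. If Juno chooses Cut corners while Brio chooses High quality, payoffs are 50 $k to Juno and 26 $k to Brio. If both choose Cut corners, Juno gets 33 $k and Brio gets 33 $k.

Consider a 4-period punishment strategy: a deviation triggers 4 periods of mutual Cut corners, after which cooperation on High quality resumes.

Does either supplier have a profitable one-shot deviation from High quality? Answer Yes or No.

A one-shot deviation gives 50 now, then 33 for 4 periods, then back to 47.
Gain from deviating: (50−47) today; loss: (47−33) in each of the next 4 periods.
No-deviation condition: (47−33)(δ+…+δ^4) ≥ 50−47, i.e. δ+…+δ^4 ≥ 3/14.
At δ = 3/4: δ+…+δ^4 = 2.0508 ≥ 0.2143.
So cooperation is sustainable.

No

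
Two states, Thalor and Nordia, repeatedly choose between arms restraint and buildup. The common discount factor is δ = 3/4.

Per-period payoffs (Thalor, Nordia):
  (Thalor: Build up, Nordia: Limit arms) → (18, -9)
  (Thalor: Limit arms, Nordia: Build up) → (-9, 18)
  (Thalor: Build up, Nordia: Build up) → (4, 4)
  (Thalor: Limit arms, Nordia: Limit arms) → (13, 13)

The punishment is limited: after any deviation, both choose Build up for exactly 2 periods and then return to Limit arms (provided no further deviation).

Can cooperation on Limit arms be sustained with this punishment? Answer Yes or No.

Yes

IC: δ+…+δ^2 ≥ (18−13)/(13−4) = 5/9.
At δ = 3/4: partial sum = 1.3125 ≥ 0.5556. Cooperation sustainable.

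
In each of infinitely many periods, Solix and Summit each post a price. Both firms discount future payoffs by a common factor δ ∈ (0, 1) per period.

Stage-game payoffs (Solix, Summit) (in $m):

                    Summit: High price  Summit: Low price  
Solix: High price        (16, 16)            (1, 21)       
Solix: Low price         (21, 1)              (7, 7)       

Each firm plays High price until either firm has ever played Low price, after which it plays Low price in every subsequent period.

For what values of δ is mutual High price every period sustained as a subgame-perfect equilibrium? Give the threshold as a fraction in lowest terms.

Cooperation forever yields 16 each period: 16/(1−δ).
Deviating yields 21 once, then 7 forever: 21 + 7δ/(1−δ).
No profitable deviation requires 16/(1−δ) ≥ 21 + 7δ/(1−δ).
Multiplying by (1−δ): 16 ≥ 21(1−δ) + 7δ = 21 − 14δ.
So 14δ ≥ 5, i.e. δ ≥ 5/14.

5/14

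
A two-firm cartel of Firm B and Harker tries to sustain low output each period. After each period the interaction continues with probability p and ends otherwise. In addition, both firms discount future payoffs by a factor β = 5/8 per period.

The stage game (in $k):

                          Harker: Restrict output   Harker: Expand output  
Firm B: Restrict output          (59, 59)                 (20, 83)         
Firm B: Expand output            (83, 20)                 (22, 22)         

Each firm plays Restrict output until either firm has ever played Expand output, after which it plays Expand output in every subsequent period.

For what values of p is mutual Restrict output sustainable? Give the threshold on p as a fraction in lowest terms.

192/305

With continuation probability p and discount β, the effective per-period discount factor is βp.
Grim-trigger IC: βp ≥ (83−59)/(83−22) = 24/61.
So p ≥ (24/61)/(5/8) = 192/305.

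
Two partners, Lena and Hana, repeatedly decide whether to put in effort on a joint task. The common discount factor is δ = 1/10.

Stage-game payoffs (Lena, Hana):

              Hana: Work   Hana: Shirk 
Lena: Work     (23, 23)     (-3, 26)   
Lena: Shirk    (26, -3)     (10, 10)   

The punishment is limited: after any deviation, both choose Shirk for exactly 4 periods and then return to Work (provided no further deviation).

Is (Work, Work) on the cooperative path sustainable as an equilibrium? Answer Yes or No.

No

Comparing payoff streams over the 5 periods until play realigns: cooperate → 23(1+δ+…+δ^4); deviate → 26 + 10(δ+…+δ^4).
Cooperation is sustained iff (23−10)(δ+…+δ^4) ≥ 26−23.
δ+…+δ^4 = 1/10·(1−(1/10)^4)/(1−1/10) = 0.1111, and (26−23)/(23−10) = 0.2308.
0.1111 < 0.2308, so cooperation is not sustainable.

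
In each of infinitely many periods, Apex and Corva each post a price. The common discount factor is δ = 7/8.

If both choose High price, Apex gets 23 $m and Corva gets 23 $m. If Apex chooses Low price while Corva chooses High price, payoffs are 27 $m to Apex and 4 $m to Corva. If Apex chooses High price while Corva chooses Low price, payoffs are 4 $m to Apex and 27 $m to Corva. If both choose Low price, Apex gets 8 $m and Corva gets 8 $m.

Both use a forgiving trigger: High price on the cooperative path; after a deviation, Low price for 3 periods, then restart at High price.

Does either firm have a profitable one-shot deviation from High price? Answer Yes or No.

A one-shot deviation gives 27 now, then 8 for 3 periods, then back to 23.
Gain from deviating: (27−23) today; loss: (23−8) in each of the next 3 periods.
No-deviation condition: (23−8)(δ+…+δ^3) ≥ 27−23, i.e. δ+…+δ^3 ≥ 4/15.
At δ = 7/8: δ+…+δ^3 = 2.3105 ≥ 0.2667.
So cooperation is sustainable.

No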